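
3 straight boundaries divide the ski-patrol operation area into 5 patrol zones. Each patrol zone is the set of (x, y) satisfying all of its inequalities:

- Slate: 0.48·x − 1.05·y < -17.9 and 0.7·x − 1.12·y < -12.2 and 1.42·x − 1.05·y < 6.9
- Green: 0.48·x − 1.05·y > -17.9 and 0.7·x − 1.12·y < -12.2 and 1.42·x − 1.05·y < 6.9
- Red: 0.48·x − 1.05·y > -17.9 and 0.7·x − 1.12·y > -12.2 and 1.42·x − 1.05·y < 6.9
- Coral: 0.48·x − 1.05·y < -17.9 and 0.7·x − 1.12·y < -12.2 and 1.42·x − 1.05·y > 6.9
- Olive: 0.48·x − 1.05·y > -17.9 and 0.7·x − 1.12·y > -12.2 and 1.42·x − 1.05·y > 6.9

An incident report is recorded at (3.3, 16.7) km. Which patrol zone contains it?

0.48·3.3 − 1.05·16.7 = -15.951, which is > -17.9
0.7·3.3 − 1.12·16.7 = -16.394, which is < -12.2
1.42·3.3 − 1.05·16.7 = -12.849, which is < 6.9
This sign pattern matches Green.

Green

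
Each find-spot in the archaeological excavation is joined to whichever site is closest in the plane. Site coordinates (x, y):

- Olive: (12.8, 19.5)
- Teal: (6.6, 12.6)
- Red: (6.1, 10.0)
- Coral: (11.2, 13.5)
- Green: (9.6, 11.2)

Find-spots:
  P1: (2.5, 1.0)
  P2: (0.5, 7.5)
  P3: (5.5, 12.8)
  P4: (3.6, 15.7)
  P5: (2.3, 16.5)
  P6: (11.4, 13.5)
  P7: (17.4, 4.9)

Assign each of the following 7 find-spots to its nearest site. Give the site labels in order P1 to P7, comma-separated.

P1 → Red (d²=93.96)
P2 → Red (d²=37.61)
P3 → Teal (d²=1.25)
P4 → Teal (d²=18.61)
P5 → Teal (d²=33.70)
P6 → Coral (d²=0.04)
P7 → Green (d²=100.53)

Red, Red, Teal, Teal, Teal, Coral, Green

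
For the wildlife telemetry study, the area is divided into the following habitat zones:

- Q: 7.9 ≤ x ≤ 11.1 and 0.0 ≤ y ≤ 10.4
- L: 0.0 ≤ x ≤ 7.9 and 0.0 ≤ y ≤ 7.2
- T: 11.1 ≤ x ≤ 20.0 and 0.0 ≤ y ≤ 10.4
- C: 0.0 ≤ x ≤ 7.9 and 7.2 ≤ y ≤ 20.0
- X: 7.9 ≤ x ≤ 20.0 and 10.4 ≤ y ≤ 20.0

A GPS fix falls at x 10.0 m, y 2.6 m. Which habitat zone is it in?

Q

The point has x = 10.0 and y = 2.6.
Only Q satisfies 7.9 ≤ x ≤ 11.1 and 0.0 ≤ y ≤ 10.4.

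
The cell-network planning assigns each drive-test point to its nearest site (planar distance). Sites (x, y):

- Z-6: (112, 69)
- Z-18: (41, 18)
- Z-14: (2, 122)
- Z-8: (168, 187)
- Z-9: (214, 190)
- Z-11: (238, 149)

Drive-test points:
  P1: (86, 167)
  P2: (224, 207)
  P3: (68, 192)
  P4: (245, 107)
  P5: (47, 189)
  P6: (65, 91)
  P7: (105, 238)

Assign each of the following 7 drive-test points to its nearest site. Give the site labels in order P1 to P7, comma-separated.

Z-8, Z-9, Z-14, Z-11, Z-14, Z-6, Z-8

P1 → Z-8 (d²=7124.00)
P2 → Z-9 (d²=389.00)
P3 → Z-14 (d²=9256.00)
P4 → Z-11 (d²=1813.00)
P5 → Z-14 (d²=6514.00)
P6 → Z-6 (d²=2693.00)
P7 → Z-8 (d²=6570.00)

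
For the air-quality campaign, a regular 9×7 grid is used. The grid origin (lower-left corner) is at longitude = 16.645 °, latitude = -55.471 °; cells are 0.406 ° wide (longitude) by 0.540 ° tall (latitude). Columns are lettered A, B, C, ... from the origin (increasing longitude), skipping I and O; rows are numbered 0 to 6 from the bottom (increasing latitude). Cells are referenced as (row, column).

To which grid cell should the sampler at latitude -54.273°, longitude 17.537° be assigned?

(2, C)

Column index: ⌊(17.537 − 16.645) / 0.406⌋ = ⌊2.197⌋ = 2 → column C
Row offset from origin: ⌊(-54.273 − -55.471) / 0.540⌋ = ⌊2.219⌋ = 2 → row 2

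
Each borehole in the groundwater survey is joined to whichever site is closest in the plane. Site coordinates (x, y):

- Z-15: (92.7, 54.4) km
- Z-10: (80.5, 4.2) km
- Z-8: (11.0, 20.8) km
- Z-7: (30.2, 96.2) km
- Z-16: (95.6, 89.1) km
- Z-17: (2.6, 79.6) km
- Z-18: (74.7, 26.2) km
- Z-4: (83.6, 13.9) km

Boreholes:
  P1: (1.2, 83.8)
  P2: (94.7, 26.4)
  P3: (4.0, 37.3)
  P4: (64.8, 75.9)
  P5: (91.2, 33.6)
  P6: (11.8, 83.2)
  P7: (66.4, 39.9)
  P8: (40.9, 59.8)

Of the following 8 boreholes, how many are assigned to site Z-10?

0

P1 → Z-17
P2 → Z-4
P3 → Z-8
P4 → Z-16
P5 → Z-18
P6 → Z-17
P7 → Z-18
P8 → Z-7
0 of the 8 go to Z-10.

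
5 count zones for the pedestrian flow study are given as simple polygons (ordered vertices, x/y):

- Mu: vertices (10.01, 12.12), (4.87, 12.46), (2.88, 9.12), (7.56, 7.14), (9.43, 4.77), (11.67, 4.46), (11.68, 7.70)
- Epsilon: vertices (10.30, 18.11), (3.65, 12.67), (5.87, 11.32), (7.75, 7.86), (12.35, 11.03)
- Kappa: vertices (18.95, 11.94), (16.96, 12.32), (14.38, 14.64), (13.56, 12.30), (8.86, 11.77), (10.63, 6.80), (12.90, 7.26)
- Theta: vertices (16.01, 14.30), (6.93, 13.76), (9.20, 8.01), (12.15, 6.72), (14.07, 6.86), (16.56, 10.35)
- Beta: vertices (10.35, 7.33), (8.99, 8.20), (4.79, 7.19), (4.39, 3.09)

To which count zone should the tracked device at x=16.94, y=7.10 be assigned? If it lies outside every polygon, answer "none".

none

Cast a ray rightward from (16.94, 7.10). For each polygon, the edges (by vertex number in listed order) whose endpoints lie on opposite sides of y = 7.10, where each meets that height, and whether that is right or left of the point:
Mu: 4–5 at x≈7.592 (left), 6–7 at x≈11.678 (left) → 0 crossings.
Epsilon: no edge straddles that height → 0 crossings.
Kappa: 5–6 at x≈10.523 (left), 6–7 at x≈12.110 (left) → 0 crossings.
Theta: 3–4 at x≈11.281 (left), 5–6 at x≈14.241 (left) → 0 crossings.
Beta: 3–4 at x≈4.781 (left), 4–1 at x≈10.027 (left) → 0 crossings.
All counts are even, so the point lies outside every listed polygon.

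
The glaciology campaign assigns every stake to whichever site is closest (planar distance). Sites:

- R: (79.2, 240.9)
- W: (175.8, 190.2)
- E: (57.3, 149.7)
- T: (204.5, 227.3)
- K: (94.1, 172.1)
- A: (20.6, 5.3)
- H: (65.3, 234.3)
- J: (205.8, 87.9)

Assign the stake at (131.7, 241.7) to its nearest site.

Squared distances to each site:
R: 2756.890; W: 4597.060; E: 13999.360; T: 5507.200; K: 6257.920; A: 68228.170; H: 4463.720; J: 29145.250.
Minimum at R.

R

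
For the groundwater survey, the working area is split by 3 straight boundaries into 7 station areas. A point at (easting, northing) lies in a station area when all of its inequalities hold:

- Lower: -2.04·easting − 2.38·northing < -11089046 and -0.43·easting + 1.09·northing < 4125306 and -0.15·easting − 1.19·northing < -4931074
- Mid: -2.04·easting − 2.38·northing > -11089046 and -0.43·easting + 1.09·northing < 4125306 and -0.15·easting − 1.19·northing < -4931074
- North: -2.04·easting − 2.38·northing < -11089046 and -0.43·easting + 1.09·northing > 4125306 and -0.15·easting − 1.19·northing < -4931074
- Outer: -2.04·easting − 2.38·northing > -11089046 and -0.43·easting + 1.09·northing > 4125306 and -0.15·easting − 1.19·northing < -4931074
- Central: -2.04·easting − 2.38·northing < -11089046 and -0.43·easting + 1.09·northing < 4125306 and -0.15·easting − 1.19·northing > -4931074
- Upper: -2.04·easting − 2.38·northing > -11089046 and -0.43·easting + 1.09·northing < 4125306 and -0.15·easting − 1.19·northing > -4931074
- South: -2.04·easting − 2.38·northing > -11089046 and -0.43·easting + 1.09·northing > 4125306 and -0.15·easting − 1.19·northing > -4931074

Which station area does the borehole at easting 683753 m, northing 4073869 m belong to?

-2.04·683753 − 2.38·4073869 = -11090664.340, which is < -11089046
-0.43·683753 + 1.09·4073869 = 4146503.420, which is > 4125306
-0.15·683753 − 1.19·4073869 = -4950467.060, which is < -4931074
This sign pattern matches North.

North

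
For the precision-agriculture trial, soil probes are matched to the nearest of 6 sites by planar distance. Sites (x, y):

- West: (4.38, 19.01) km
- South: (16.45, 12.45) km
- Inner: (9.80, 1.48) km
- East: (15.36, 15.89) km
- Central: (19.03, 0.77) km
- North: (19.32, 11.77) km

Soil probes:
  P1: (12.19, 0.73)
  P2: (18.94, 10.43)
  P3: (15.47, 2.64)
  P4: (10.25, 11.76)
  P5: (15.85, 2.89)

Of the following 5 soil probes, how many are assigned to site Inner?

P1 → Inner
P2 → North
P3 → Central
P4 → South
P5 → Central
1 of the 5 goes to Inner.

1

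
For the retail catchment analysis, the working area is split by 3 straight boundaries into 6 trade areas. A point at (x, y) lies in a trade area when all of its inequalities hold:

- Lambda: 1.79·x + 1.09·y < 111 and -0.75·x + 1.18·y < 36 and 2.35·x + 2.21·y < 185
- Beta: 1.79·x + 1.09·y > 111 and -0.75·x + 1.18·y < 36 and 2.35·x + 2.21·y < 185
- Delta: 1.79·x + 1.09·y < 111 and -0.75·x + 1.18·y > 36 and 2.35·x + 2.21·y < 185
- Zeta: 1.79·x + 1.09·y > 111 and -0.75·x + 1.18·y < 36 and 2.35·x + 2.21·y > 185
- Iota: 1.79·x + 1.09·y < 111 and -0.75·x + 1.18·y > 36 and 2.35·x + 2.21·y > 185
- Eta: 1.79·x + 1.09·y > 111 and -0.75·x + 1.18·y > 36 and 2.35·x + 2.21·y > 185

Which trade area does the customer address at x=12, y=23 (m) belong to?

1.79·12 + 1.09·23 = 46.550, which is < 111
-0.75·12 + 1.18·23 = 18.140, which is < 36
2.35·12 + 2.21·23 = 79.030, which is < 185
This sign pattern matches Lambda.

Lambda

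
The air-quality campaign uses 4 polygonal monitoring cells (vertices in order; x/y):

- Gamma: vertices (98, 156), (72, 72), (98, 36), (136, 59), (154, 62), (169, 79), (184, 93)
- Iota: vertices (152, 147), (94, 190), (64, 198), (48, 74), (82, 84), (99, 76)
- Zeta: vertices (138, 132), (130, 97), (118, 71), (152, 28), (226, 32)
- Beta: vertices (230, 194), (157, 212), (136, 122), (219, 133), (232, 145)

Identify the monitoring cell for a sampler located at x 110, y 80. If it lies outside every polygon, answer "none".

Gamma

Cast a ray rightward from (110, 80). For each polygon, the edges (by vertex number in listed order) whose endpoints lie on opposite sides of y = 80, where each meets that height, and whether that is right or left of the point:
Gamma: 1–2 at x≈74.5 (left), 6–7 at x≈170.1 (right) → 1 crossing.
Iota: 3–4 at x≈48.8 (left), 4–5 at x≈68.4 (left), 5–6 at x≈90.5 (left), 6–1 at x≈102.0 (left) → 0 crossings.
Zeta: 2–3 at x≈122.2 (right), 5–1 at x≈183.8 (right) → 2 crossings.
Beta: no edge straddles that height → 0 crossings.
Only Gamma has an odd count, so the point is inside Gamma.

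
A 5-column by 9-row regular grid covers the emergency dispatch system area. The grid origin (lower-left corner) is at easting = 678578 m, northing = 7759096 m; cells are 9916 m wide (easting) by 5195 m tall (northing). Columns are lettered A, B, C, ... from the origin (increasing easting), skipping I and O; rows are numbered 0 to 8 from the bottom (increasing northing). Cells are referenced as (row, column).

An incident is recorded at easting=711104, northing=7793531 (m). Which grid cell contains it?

Column index: ⌊(711104 − 678578) / 9916⌋ = ⌊3.280⌋ = 3 → column D
Row offset from origin: ⌊(7793531 − 7759096) / 5195⌋ = ⌊6.628⌋ = 6 → row 6

(6, D)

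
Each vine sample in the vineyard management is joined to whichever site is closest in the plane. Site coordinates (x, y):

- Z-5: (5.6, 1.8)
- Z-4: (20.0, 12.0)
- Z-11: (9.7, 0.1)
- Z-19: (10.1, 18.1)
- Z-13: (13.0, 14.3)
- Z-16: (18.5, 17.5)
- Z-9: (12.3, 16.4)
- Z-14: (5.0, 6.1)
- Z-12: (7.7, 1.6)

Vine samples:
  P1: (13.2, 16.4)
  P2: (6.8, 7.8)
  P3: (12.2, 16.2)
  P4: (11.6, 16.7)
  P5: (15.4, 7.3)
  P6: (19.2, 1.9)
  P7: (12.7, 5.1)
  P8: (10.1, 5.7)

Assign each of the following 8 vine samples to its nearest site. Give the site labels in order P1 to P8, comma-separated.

P1 → Z-9 (d²=0.81)
P2 → Z-14 (d²=6.13)
P3 → Z-9 (d²=0.05)
P4 → Z-9 (d²=0.58)
P5 → Z-4 (d²=43.25)
P6 → Z-11 (d²=93.49)
P7 → Z-11 (d²=34.00)
P8 → Z-12 (d²=22.57)

Z-9, Z-14, Z-9, Z-9, Z-4, Z-11, Z-11, Z-12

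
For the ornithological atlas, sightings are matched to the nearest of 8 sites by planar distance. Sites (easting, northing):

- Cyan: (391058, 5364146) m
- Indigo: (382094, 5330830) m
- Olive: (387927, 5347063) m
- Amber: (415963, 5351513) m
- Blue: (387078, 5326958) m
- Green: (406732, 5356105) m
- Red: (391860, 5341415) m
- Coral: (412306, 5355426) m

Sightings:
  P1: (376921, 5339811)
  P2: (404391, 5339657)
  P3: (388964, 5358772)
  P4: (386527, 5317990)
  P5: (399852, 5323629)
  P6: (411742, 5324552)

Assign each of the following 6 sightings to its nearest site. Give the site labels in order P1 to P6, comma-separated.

P1 → Indigo (d²=107418290.00)
P2 → Red (d²=160116525.00)
P3 → Cyan (d²=33264712.00)
P4 → Blue (d²=80728625.00)
P5 → Blue (d²=174257317.00)
P6 → Blue (d²=614101732.00)

Indigo, Red, Cyan, Blue, Blue, Blue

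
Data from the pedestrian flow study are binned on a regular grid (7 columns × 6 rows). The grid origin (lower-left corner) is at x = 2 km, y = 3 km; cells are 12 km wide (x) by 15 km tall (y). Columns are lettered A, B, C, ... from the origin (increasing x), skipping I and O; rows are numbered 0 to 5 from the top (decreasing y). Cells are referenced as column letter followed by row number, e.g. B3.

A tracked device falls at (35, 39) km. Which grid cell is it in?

C3

Column index: ⌊(35 − 2) / 12⌋ = ⌊2.750⌋ = 2 → column C
Row offset from origin: ⌊(39 − 3) / 15⌋ = ⌊2.400⌋ = 2 → row 3 (counted from top)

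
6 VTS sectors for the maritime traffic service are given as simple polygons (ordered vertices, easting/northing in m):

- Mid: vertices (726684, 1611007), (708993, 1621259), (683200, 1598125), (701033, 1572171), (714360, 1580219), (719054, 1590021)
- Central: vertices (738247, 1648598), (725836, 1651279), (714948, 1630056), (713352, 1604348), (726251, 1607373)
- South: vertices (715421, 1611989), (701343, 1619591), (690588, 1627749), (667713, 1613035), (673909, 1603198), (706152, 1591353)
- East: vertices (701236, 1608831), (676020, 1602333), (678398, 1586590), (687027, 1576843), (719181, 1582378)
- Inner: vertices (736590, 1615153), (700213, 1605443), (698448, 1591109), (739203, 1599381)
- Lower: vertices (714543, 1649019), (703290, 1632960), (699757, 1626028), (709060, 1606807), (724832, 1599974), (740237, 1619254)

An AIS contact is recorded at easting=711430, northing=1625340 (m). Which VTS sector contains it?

Lower

Cast a ray rightward from (711430, 1625340). For each polygon, the edges (by vertex number in listed order) whose endpoints lie on opposite sides of northing = 1625340, where each meets that height, and whether that is right or left of the point:
Mid: no edge straddles that height → 0 crossings.
Central: 3–4 at easting≈714655.2 (right), 5–1 at easting≈731479.2 (right) → 2 crossings.
South: 2–3 at easting≈693763.9 (left), 3–4 at easting≈686842.9 (left) → 0 crossings.
East: no edge straddles that height → 0 crossings.
Inner: no edge straddles that height → 0 crossings.
Lower: 3–4 at easting≈700090.0 (left), 6–1 at easting≈734983.4 (right) → 1 crossing.
Only Lower has an odd count, so the point is inside Lower.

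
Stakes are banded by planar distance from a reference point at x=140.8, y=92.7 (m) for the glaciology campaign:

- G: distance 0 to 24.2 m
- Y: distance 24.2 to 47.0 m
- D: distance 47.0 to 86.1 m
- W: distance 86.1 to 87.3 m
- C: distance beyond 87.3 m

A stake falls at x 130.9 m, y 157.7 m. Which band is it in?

D

Distance = √((130.9−140.8)² + (157.7−92.7)²) = √(98.010 + 4225.000) = 65.750 m.
47.0 ≤ 65.750 < 86.1 → D.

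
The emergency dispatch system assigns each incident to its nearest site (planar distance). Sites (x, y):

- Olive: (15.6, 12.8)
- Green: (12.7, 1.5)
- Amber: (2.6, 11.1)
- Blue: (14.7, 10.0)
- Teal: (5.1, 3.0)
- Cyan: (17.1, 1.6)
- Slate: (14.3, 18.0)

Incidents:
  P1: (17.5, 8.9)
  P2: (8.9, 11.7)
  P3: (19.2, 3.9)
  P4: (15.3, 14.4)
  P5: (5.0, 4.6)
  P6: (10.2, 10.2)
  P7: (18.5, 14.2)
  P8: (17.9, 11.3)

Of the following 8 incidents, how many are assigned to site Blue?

P1 → Blue
P2 → Blue
P3 → Cyan
P4 → Olive
P5 → Teal
P6 → Blue
P7 → Olive
P8 → Olive
3 of the 8 go to Blue.

3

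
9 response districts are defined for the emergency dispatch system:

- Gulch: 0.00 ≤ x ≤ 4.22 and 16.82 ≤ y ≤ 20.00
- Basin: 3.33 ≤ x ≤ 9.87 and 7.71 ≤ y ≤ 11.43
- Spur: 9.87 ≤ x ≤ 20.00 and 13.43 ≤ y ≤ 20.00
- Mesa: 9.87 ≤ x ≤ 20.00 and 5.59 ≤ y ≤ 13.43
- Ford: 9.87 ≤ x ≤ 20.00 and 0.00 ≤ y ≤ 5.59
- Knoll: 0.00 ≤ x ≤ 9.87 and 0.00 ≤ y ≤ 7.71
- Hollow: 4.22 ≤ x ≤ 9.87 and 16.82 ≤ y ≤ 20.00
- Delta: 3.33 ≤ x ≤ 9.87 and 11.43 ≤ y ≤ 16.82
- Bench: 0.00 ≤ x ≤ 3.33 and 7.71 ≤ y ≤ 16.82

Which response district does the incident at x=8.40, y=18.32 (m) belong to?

Hollow

The point has x = 8.40 and y = 18.32.
Only Hollow satisfies 4.22 ≤ x ≤ 9.87 and 16.82 ≤ y ≤ 20.00.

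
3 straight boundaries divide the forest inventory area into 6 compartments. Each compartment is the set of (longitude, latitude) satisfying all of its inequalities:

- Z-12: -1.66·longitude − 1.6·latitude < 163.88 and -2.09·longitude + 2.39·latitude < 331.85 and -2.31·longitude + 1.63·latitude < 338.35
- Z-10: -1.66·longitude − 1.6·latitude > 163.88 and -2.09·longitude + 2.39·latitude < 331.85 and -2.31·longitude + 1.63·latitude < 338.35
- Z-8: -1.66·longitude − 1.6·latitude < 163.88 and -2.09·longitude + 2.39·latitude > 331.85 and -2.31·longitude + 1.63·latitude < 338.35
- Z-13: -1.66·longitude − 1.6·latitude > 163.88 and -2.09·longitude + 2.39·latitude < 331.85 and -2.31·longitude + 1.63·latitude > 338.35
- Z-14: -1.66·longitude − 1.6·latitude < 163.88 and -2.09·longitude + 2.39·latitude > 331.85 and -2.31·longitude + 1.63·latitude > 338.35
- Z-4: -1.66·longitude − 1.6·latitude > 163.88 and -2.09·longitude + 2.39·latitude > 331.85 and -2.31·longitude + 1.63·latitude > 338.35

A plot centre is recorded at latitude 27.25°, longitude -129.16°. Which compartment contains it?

Z-4

-1.66·-129.16 − 1.6·27.25 = 170.806, which is > 163.88
-2.09·-129.16 + 2.39·27.25 = 335.072, which is > 331.85
-2.31·-129.16 + 1.63·27.25 = 342.777, which is > 338.35
This sign pattern matches Z-4.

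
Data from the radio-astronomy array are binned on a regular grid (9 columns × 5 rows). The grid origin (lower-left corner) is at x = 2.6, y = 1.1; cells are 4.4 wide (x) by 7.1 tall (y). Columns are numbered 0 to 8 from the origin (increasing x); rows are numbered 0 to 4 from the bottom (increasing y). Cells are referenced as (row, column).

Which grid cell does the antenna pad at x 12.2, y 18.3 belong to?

Column index: ⌊(12.2 − 2.6) / 4.4⌋ = ⌊2.182⌋ = 2
Row offset from origin: ⌊(18.3 − 1.1) / 7.1⌋ = ⌊2.423⌋ = 2 → row 2

(2, 2)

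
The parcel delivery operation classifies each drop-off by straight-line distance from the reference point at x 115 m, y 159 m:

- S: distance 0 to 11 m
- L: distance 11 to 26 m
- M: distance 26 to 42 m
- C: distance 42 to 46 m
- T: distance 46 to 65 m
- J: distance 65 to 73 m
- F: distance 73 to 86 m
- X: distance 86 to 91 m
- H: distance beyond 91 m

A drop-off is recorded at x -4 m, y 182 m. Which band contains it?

Distance = √((-4−115)² + (182−159)²) = √(14161.000 + 529.000) = 121.202 m.
91 ≤ 121.202 < ∞ → H.

H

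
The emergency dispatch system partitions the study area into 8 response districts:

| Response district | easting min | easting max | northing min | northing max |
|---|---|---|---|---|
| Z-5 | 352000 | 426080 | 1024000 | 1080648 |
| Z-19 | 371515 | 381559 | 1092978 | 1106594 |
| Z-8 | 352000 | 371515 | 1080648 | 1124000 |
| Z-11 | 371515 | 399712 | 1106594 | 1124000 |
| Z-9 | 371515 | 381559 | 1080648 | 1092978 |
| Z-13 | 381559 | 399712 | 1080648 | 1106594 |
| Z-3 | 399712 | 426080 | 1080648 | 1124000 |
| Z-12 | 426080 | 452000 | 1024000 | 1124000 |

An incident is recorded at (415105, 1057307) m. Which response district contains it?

The point has easting = 415105 and northing = 1057307.
Only Z-5 satisfies 352000 ≤ easting ≤ 426080 and 1024000 ≤ northing ≤ 1080648.

Z-5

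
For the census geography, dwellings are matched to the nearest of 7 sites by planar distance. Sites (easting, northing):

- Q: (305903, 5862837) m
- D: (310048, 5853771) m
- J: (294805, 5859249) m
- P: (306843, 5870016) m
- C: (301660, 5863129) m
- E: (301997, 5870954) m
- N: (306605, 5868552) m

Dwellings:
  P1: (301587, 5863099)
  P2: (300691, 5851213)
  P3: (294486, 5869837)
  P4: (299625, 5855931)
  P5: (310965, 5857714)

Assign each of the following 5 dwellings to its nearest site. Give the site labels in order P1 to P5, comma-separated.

C, D, E, J, D

P1 → C (d²=6229.00)
P2 → D (d²=94096813.00)
P3 → E (d²=57662810.00)
P4 → J (d²=34241524.00)
P5 → D (d²=16388138.00)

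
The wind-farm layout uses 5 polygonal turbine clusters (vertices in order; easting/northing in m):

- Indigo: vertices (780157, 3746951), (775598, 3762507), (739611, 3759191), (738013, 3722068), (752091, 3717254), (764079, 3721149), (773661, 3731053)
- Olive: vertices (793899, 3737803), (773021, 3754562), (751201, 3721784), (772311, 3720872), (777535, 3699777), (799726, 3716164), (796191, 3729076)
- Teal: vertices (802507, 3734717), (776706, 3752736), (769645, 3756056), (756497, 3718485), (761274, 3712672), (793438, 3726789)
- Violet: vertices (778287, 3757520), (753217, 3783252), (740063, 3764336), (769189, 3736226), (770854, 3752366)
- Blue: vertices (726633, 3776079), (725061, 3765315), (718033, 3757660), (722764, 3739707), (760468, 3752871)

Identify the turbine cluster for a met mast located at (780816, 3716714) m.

Cast a ray rightward from (780816, 3716714). For each polygon, the edges (by vertex number in listed order) whose endpoints lie on opposite sides of northing = 3716714, where each meets that height, and whether that is right or left of the point:
Indigo: no edge straddles that height → 0 crossings.
Olive: 4–5 at easting≈773340.7 (left), 6–7 at easting≈799575.4 (right) → 1 crossing.
Teal: 4–5 at easting≈757952.4 (left), 5–6 at easting≈770483.2 (left) → 0 crossings.
Violet: no edge straddles that height → 0 crossings.
Blue: no edge straddles that height → 0 crossings.
Only Olive has an odd count, so the point is inside Olive.

Olive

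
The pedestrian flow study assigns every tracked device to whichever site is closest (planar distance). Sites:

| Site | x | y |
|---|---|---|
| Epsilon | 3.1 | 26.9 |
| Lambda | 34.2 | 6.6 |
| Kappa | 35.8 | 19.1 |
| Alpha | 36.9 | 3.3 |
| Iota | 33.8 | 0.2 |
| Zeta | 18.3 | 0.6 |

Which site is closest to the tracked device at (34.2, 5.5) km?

Lambda

Squared distances to each site:
Epsilon: 1425.170; Lambda: 1.210; Kappa: 187.520; Alpha: 12.130; Iota: 28.250; Zeta: 276.820.
Minimum at Lambda.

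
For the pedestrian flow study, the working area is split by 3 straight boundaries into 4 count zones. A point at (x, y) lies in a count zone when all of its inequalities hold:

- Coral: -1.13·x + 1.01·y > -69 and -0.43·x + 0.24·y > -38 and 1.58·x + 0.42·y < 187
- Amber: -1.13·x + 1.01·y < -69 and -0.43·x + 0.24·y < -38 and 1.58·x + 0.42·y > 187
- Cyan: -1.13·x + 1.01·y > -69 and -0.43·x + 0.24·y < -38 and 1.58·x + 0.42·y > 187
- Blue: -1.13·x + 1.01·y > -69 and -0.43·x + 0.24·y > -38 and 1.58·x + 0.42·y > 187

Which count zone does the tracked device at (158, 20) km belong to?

Amber

-1.13·158 + 1.01·20 = -158.340, which is < -69
-0.43·158 + 0.24·20 = -63.140, which is < -38
1.58·158 + 0.42·20 = 258.040, which is > 187
This sign pattern matches Amber.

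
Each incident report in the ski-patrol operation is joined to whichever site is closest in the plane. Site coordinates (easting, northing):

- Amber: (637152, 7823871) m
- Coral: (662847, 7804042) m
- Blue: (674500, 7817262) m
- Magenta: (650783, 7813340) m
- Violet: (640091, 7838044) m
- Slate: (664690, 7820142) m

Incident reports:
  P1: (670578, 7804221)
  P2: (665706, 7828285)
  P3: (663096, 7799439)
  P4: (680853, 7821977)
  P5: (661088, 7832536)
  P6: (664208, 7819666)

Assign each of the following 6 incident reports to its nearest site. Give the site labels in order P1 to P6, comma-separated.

Coral, Slate, Coral, Blue, Slate, Slate

P1 → Coral (d²=59800402.00)
P2 → Slate (d²=67340705.00)
P3 → Coral (d²=21249610.00)
P4 → Blue (d²=62591834.00)
P5 → Slate (d²=166585640.00)
P6 → Slate (d²=458900.00)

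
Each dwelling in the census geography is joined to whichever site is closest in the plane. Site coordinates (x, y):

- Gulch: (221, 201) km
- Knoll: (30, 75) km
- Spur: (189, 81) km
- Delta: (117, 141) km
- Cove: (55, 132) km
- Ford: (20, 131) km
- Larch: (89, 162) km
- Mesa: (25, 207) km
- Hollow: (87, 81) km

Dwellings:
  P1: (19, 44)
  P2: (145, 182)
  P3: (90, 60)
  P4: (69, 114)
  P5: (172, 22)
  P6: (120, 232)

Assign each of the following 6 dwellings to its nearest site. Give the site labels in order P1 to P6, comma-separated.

P1 → Knoll (d²=1082.00)
P2 → Delta (d²=2465.00)
P3 → Hollow (d²=450.00)
P4 → Cove (d²=520.00)
P5 → Spur (d²=3770.00)
P6 → Larch (d²=5861.00)

Knoll, Delta, Hollow, Cove, Spur, Larch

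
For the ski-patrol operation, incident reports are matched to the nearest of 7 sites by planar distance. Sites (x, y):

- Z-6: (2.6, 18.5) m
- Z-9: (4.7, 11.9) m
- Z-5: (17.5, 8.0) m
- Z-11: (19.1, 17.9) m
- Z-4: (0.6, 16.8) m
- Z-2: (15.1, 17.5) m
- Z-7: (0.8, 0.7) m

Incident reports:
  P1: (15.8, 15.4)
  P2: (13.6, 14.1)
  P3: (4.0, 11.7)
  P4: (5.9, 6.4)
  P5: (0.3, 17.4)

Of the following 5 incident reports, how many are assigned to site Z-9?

2

P1 → Z-2
P2 → Z-2
P3 → Z-9
P4 → Z-9
P5 → Z-4
2 of the 5 go to Z-9.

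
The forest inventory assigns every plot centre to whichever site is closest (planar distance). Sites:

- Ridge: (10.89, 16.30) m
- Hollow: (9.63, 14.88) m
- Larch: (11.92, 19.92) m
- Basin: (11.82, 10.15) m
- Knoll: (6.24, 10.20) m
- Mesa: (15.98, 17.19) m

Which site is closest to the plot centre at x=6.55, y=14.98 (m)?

Squared distances to each site:
Ridge: 20.578; Hollow: 9.496; Larch: 53.241; Basin: 51.102; Knoll: 22.945; Mesa: 93.809.
Minimum at Hollow.

Hollow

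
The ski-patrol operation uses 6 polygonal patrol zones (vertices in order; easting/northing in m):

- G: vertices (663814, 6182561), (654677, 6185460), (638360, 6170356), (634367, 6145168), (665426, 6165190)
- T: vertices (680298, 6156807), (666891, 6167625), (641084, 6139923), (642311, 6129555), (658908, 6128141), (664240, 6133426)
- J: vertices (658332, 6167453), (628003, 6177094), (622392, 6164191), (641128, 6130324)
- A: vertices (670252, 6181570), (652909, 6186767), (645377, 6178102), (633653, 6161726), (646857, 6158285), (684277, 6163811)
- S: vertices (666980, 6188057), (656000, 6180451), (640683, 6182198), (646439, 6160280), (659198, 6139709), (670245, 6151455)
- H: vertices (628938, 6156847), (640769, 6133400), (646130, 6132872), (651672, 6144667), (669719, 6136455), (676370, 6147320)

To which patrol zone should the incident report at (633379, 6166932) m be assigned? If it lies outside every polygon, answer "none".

J

Cast a ray rightward from (633379, 6166932). For each polygon, the edges (by vertex number in listed order) whose endpoints lie on opposite sides of northing = 6166932, where each meets that height, and whether that is right or left of the point:
G: 3–4 at easting≈637817.2 (right), 5–1 at easting≈665264.3 (right) → 2 crossings.
T: 1–2 at easting≈667749.9 (right), 2–3 at easting≈666245.4 (right) → 2 crossings.
J: 2–3 at easting≈623584.0 (left), 4–1 at easting≈658090.6 (right) → 1 crossing.
A: 3–4 at easting≈637380.1 (right), 6–1 at easting≈681812.2 (right) → 2 crossings.
S: 3–4 at easting≈644692.1 (right), 6–1 at easting≈668864.4 (right) → 2 crossings.
H: no edge straddles that height → 0 crossings.
Only J has an odd count, so the point is inside J.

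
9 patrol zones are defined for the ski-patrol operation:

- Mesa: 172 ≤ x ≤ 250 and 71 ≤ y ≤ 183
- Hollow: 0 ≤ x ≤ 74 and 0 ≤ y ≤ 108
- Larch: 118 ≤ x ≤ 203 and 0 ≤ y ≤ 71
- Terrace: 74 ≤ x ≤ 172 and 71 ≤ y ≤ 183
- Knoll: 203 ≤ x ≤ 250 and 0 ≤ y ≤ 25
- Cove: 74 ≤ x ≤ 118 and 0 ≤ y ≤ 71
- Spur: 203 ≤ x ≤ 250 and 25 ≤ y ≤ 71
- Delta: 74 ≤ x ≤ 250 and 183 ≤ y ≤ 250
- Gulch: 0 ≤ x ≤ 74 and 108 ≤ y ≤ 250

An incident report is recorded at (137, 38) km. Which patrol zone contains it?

Larch

The point has x = 137 and y = 38.
Only Larch satisfies 118 ≤ x ≤ 203 and 0 ≤ y ≤ 71.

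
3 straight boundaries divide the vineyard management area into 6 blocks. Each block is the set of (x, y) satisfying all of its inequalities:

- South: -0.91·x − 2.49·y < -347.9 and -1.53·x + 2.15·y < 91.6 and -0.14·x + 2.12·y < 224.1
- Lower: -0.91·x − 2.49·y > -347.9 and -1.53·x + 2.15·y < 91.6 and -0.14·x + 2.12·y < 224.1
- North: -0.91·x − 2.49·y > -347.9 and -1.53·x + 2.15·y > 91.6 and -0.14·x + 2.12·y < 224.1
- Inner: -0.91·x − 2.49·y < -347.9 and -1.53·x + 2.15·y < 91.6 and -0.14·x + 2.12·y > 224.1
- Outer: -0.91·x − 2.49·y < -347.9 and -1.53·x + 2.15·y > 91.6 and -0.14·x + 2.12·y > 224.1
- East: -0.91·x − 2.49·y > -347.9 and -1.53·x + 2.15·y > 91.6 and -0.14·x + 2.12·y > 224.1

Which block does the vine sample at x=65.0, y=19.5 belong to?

-0.91·65.0 − 2.49·19.5 = -107.705, which is > -347.9
-1.53·65.0 + 2.15·19.5 = -57.525, which is < 91.6
-0.14·65.0 + 2.12·19.5 = 32.240, which is < 224.1
This sign pattern matches Lower.

Lower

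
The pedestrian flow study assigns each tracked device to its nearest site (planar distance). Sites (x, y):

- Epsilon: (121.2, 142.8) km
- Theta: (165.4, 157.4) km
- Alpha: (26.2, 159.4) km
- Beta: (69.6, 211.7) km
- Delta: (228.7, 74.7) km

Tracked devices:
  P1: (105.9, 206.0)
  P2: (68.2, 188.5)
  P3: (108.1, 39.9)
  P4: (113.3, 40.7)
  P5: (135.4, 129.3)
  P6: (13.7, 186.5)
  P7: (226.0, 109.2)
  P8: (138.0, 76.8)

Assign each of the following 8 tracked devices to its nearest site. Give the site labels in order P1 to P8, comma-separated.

P1 → Beta (d²=1350.18)
P2 → Beta (d²=540.20)
P3 → Epsilon (d²=10760.02)
P4 → Epsilon (d²=10486.82)
P5 → Epsilon (d²=383.89)
P6 → Alpha (d²=890.66)
P7 → Delta (d²=1197.54)
P8 → Epsilon (d²=4638.24)

Beta, Beta, Epsilon, Epsilon, Epsilon, Alpha, Delta, Epsilon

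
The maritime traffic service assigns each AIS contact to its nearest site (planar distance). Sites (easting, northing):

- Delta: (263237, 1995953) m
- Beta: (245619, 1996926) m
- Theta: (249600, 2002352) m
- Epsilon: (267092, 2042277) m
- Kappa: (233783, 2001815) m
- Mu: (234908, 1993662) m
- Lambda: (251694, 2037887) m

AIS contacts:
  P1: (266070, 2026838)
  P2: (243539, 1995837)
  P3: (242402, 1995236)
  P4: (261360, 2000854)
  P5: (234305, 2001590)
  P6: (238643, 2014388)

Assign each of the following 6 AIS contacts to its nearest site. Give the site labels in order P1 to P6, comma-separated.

Epsilon, Beta, Beta, Delta, Kappa, Kappa

P1 → Epsilon (d²=239407205.00)
P2 → Beta (d²=5512321.00)
P3 → Beta (d²=13205189.00)
P4 → Delta (d²=27542930.00)
P5 → Kappa (d²=323109.00)
P6 → Kappa (d²=181699929.00)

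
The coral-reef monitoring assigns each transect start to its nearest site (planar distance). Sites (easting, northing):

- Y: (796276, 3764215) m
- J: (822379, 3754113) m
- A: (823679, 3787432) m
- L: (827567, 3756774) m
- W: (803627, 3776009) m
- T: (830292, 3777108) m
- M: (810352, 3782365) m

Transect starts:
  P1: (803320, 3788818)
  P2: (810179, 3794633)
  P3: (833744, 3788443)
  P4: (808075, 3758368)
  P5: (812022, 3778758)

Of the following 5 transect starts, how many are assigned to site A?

1

P1 → M
P2 → M
P3 → A
P4 → Y
P5 → M
1 of the 5 goes to A.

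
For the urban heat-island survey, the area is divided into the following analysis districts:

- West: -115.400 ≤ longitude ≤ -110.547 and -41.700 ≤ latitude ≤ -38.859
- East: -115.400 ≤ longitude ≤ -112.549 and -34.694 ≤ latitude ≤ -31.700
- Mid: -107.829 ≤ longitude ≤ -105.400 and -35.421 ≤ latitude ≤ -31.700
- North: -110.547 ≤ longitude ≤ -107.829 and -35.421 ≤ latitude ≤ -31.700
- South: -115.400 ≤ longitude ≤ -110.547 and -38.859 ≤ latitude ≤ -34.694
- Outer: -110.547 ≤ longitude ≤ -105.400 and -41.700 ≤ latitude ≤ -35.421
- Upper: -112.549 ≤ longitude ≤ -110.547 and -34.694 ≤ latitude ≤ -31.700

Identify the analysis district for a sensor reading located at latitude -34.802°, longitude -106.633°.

Mid

The point has longitude = -106.633 and latitude = -34.802.
Only Mid satisfies -107.829 ≤ longitude ≤ -105.400 and -35.421 ≤ latitude ≤ -31.700.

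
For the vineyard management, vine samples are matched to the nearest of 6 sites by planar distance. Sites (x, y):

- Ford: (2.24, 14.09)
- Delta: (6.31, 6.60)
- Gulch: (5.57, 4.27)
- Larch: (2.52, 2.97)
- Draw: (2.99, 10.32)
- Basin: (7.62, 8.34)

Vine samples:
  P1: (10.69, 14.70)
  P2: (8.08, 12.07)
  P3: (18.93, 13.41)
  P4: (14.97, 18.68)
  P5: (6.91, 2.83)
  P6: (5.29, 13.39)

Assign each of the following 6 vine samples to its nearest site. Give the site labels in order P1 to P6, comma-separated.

P1 → Basin (d²=49.87)
P2 → Basin (d²=14.12)
P3 → Basin (d²=153.62)
P4 → Basin (d²=160.94)
P5 → Gulch (d²=3.87)
P6 → Ford (d²=9.79)

Basin, Basin, Basin, Basin, Gulch, Ford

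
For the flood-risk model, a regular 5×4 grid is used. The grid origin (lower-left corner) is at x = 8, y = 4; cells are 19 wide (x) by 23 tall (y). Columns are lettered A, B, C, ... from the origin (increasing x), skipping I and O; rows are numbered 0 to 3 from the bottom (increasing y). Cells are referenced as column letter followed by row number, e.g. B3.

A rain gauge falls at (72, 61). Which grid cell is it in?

D2

Column index: ⌊(72 − 8) / 19⌋ = ⌊3.368⌋ = 3 → column D
Row offset from origin: ⌊(61 − 4) / 23⌋ = ⌊2.478⌋ = 2 → row 2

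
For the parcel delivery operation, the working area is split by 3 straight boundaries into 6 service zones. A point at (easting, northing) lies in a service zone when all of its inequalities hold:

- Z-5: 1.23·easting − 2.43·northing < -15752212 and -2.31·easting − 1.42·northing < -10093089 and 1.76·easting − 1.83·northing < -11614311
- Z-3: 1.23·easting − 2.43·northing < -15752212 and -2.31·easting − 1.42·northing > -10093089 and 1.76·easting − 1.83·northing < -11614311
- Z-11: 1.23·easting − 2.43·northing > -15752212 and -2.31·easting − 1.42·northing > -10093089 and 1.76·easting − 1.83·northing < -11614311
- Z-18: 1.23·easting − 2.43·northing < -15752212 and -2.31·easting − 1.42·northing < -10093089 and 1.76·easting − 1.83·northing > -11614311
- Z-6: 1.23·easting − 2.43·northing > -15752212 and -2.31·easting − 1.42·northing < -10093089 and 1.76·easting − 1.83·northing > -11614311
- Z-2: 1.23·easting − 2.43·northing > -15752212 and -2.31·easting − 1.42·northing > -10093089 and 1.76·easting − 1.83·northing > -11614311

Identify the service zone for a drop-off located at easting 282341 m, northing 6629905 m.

Z-3

1.23·282341 − 2.43·6629905 = -15763389.720, which is < -15752212
-2.31·282341 − 1.42·6629905 = -10066672.810, which is > -10093089
1.76·282341 − 1.83·6629905 = -11635805.990, which is < -11614311
This sign pattern matches Z-3.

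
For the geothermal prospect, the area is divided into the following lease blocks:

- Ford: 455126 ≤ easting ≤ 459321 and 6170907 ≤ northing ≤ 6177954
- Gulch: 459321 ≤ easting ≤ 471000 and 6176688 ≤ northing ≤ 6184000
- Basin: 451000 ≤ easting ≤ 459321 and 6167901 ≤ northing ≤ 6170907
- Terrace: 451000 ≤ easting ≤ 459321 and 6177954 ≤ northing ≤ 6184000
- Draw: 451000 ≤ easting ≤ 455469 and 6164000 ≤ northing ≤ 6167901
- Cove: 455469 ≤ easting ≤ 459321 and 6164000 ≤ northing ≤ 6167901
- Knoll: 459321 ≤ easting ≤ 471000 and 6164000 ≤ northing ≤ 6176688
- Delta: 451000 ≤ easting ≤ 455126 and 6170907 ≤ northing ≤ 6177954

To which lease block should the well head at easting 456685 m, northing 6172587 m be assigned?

Ford

The point has easting = 456685 and northing = 6172587.
Only Ford satisfies 455126 ≤ easting ≤ 459321 and 6170907 ≤ northing ≤ 6177954.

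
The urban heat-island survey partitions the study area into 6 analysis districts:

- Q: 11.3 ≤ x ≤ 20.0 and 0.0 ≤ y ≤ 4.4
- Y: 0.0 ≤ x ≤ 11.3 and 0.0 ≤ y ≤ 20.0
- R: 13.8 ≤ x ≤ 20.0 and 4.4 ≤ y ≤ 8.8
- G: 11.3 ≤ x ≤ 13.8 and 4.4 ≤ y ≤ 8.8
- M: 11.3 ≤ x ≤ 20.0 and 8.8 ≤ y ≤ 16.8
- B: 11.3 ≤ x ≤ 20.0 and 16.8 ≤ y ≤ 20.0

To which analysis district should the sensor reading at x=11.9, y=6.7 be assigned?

The point has x = 11.9 and y = 6.7.
Only G satisfies 11.3 ≤ x ≤ 13.8 and 4.4 ≤ y ≤ 8.8.

G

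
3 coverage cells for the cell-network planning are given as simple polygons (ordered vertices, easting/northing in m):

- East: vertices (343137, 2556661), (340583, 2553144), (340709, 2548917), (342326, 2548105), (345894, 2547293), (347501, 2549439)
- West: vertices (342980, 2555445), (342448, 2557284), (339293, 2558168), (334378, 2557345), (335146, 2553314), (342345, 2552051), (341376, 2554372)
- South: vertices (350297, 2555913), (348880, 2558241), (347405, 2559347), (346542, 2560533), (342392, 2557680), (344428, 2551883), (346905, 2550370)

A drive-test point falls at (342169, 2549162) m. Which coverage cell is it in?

East

Cast a ray rightward from (342169, 2549162). For each polygon, the edges (by vertex number in listed order) whose endpoints lie on opposite sides of northing = 2549162, where each meets that height, and whether that is right or left of the point:
East: 2–3 at easting≈340701.7 (left), 5–6 at easting≈347293.6 (right) → 1 crossing.
West: no edge straddles that height → 0 crossings.
South: no edge straddles that height → 0 crossings.
Only East has an odd count, so the point is inside East.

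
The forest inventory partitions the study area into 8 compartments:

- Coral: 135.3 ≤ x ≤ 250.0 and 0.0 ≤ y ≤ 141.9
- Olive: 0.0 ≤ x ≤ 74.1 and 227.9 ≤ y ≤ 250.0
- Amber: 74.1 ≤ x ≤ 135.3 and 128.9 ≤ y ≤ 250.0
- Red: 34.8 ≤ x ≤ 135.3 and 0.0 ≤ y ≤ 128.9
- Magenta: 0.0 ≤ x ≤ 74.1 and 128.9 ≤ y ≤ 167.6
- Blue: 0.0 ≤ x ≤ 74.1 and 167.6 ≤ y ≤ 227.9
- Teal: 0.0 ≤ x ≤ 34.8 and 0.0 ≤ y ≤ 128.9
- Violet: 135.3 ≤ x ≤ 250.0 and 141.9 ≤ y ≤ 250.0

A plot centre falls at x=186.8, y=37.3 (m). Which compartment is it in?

The point has x = 186.8 and y = 37.3.
Only Coral satisfies 135.3 ≤ x ≤ 250.0 and 0.0 ≤ y ≤ 141.9.

Coral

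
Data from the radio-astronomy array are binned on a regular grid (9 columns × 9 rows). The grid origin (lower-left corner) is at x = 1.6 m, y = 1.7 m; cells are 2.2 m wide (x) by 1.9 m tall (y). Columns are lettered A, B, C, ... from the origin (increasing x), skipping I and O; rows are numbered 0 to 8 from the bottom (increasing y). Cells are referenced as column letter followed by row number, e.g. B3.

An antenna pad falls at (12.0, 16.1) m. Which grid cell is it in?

E7

Column index: ⌊(12.0 − 1.6) / 2.2⌋ = ⌊4.727⌋ = 4 → column E
Row offset from origin: ⌊(16.1 − 1.7) / 1.9⌋ = ⌊7.579⌋ = 7 → row 7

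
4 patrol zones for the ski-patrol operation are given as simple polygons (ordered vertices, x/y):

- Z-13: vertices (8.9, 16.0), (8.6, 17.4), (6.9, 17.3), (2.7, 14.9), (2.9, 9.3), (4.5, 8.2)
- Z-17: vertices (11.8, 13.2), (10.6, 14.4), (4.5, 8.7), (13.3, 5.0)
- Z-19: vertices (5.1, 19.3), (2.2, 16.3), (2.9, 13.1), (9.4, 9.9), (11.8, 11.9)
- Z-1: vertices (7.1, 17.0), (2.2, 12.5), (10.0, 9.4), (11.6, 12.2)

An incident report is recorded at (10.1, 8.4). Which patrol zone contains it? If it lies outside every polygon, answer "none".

Z-17

Cast a ray rightward from (10.1, 8.4). For each polygon, the edges (by vertex number in listed order) whose endpoints lie on opposite sides of y = 8.4, where each meets that height, and whether that is right or left of the point:
Z-13: 5–6 at x≈4.21 (left), 6–1 at x≈4.61 (left) → 0 crossings.
Z-17: 3–4 at x≈5.21 (left), 4–1 at x≈12.68 (right) → 1 crossing.
Z-19: no edge straddles that height → 0 crossings.
Z-1: no edge straddles that height → 0 crossings.
Only Z-17 has an odd count, so the point is inside Z-17.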